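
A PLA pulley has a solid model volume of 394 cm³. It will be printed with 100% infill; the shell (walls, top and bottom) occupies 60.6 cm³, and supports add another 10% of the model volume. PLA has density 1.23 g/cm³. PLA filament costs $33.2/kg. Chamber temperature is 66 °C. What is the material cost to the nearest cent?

$17.70

Infill region = 394 − 60.6, so 333.4 cm³.
Infill volume = 1.00 × 333.4 = 333.4 cm³.
Support: 0.10 × 394 → 39.4 cm³.
Deposited volume = 60.6 + 333.4 + 39.4 = 433.4 cm³.
Mass: 433.4 × 1.23 → 533.082 g.
Cost = 533.082 g / 1000 × $33.2/kg = $17.70.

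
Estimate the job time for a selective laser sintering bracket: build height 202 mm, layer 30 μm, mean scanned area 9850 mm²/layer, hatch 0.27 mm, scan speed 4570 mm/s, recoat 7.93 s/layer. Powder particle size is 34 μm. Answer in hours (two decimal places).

29.77 hours

Layers = ⌈202/0.03⌉ = 6734.
Hatch length per layer: 9850 / 0.27 → 36481.5 mm.
Laser time per layer = 36481.5 / 4570 = 7.9828 s.
Time per layer: 7.9828 + 7.93 → 15.9128 s.
6734 layers × 15.9128 s/layer = 107156.7952 s, i.e. 29.77 hours.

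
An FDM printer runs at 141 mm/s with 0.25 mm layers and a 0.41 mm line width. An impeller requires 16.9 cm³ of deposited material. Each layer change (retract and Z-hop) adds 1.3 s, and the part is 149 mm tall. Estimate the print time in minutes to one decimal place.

Extrusion cross-section = 0.25 × 0.41, so 0.1025 mm².
Path length: 16900 mm³ / 0.1025 mm² → 164878 mm.
Print-move time = 164878 / 141 = 1169.3 s.
Number of layers: 149 / 0.25 → 596 (rounded up).
Layer-change overhead = 596 × 1.3 = 774.8 s.
Total = 1169.3 + 774.8 = 1944.1 s = 32.4 minutes.

32.4 minutes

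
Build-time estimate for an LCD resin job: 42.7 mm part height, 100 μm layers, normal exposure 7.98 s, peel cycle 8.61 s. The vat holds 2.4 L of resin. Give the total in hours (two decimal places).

1.97 hours

Number of layers: 42.7 / 0.1 → 427 (rounded up).
Per-layer time = 7.98 + 8.61 = 16.59 s.
Total = 427 × 16.59 = 7083.93 s = 1.97 hours.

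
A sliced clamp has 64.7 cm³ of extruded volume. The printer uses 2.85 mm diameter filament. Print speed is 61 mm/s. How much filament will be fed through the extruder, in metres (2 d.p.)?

10.14 m

A = π r² = π × 1.425² = 6.3794 mm².
L = 64700 mm³ / 6.3794 mm² = 10142.02 mm, i.e. 10.14 m.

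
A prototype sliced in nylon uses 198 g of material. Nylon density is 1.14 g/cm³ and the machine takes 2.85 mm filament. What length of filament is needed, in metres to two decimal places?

27.23 m

Extruded volume: 198/1.14 = 173.6842 cm³ (173684.2 mm³).
Filament cross-section = π × (2.85/2)² = 6.3794 mm².
Length = 173684.2 / 6.3794 = 27225.79 mm = 27.23 m.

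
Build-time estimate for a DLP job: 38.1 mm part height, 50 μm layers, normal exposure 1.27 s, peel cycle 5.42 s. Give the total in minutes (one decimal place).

Layers = ⌈38.1/0.05⌉ = 762.
Per-layer time = 1.27 + 5.42 = 6.69 s.
Total = 762 × 6.69 = 5097.78 s = 85.0 minutes.

85.0 minutes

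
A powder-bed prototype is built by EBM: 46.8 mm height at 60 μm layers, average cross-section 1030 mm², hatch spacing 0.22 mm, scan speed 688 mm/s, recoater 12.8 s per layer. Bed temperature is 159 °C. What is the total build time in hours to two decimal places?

4.25 hours

Layer count = ceil(46.8 / 0.06) = 780.
Per-layer scan distance = 1030 / 0.22, so 4681.8 mm.
Per-layer scan time: 4681.8 / 688 → 6.8049 s.
Time per layer = 6.8049 + 12.8, so 19.6049 s.
Build time = 780 × 19.6049 = 15291.822 s = 4.25 hours.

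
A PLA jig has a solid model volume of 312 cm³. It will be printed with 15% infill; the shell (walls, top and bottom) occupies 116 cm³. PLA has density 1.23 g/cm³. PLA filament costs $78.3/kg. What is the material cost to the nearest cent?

Volume inside the shell = 312 − 116, so 196 cm³.
Deposited infill: 0.15 × 196 → 29.4 cm³.
Total printed volume: 116 + 29.4 → 145.4 cm³.
Mass = 145.4 × 1.23 = 178.842 g.
Cost = 178.842 g / 1000 × $78.3/kg = $14.00.

$14.00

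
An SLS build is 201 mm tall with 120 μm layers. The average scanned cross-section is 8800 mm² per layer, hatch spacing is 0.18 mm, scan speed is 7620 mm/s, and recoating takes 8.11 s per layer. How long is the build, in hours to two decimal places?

6.76 hours

Layers = ⌈201/0.12⌉ = 1675.
Scan path per layer: 8800 / 0.18 → 48888.9 mm.
Laser time per layer: 48888.9 / 7620 → 6.4159 s.
Layer cycle = 6.4159 + 8.11 = 14.5259 s.
1675 layers × 14.5259 s/layer = 24330.8825 s, i.e. 6.76 hours.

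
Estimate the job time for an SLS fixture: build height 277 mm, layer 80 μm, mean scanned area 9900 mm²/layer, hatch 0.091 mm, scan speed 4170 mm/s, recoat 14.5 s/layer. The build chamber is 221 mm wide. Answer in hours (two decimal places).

39.04 hours

Layers = ⌈277/0.08⌉ = 3463.
Hatch length per layer = 9900 / 0.091 = 108791.2 mm.
Scan time per layer = 108791.2 / 4170, so 26.089 s.
Layer cycle = 26.089 + 14.5 = 40.589 s.
Build time = 3463 × 40.589 = 140559.707 s = 39.04 hours.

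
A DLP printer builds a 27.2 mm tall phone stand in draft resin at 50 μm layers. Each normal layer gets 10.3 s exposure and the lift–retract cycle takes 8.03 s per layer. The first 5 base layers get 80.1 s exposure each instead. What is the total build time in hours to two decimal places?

Number of layers: 27.2 / 0.05 → 544 (rounded up).
Base layers = 5 × (80.1 + 8.03) = 440.65 s.
Remaining layers = 539 × (10.3 + 8.03) = 9879.87 s.
Sum: 440.65 + 9879.87 = 10320.52 s → 2.87 hours.

2.87 hours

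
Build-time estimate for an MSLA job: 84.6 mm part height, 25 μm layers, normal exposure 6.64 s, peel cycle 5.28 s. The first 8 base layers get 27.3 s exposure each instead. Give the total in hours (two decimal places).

11.25 hours

Layers = ⌈84.6/0.025⌉ = 3384.
Burn-in layers = 8 × (27.3 + 5.28), so 260.64 s.
Regular layers = 3376 × (6.64 + 5.28) = 40241.92 s.
Sum: 260.64 + 40241.92 = 40502.56 s → 11.25 hours.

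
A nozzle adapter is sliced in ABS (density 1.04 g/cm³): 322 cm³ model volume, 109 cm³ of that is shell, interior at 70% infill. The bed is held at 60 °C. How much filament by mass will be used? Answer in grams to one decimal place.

268.4 g

Volume inside the shell: 322 − 109 → 213 cm³.
Infill deposited = 0.70 × 213 = 149.1 cm³.
Total extruded = 109 + 149.1 = 258.1 cm³.
Mass = 258.1 × 1.04 = 268.424 g.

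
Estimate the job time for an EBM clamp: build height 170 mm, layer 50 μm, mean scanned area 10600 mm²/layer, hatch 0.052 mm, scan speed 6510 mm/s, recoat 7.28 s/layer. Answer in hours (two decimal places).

36.45 hours

Layers = ⌈170/0.05⌉ = 3400.
Hatch length per layer = 10600 / 0.052 = 203846.2 mm.
Per-layer scan time: 203846.2 / 6510 → 31.3128 s.
Time per layer = 31.3128 + 7.28 = 38.5928 s.
Total: 3400 × 38.5928 s = 131215.52 s → 36.45 hours.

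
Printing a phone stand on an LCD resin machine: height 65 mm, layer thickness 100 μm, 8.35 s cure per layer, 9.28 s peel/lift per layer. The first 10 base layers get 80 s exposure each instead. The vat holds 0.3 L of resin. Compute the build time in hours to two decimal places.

Layers = ⌈65/0.1⌉ = 650.
Base layers = 10 × (80 + 9.28), so 892.8 s.
Remaining layers = 640 × (8.35 + 9.28) = 11283.2 s.
Total = 892.8 + 11283.2 = 12176 s = 3.38 hours.

3.38 hours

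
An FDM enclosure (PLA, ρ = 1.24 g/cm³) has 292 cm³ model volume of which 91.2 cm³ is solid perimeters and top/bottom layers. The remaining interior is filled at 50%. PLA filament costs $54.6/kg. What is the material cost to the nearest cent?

Interior volume = 292 − 91.2, so 200.8 cm³.
Deposited infill = 0.50 × 200.8, so 100.4 cm³.
Total printed volume = 91.2 + 100.4 = 191.6 cm³.
Mass = 191.6 × 1.24, so 237.584 g.
At $54.6/kg: 237.584/1000 × 54.6 = $12.97.

$12.97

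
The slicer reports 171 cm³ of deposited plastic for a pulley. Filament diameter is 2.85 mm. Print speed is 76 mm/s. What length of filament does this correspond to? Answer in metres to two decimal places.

26.81 m

A = π r² = π × 1.425² = 6.3794 mm².
Length = 171 cm³ / 6.3794 mm² = 171000 / 6.3794 = 26805.03 mm = 26.81 m.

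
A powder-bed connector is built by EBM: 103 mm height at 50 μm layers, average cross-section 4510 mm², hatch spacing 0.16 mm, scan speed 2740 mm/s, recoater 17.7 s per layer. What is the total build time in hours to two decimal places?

16.02 hours

Layer count = ceil(103 / 0.05) = 2060.
Scan path per layer: 4510 / 0.16 → 28187.5 mm.
Beam time per layer: 28187.5 / 2740 → 10.2874 s.
Per-layer time = 10.2874 + 17.7 = 27.9874 s.
2060 layers × 27.9874 s/layer = 57654.044 s, i.e. 16.02 hours.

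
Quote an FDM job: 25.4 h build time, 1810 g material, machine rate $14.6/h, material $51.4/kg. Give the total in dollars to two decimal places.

$463.87

Machine-time cost = 14.6 × 25.4 = $370.84.
Feedstock cost = 51.4 × 1810/1000 = $93.034.
Total = 370.84 + 93.034 = 463.874 ≈ $463.87.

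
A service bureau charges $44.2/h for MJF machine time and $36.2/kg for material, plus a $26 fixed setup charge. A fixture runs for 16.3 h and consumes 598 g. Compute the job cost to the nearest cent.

Machine-time cost = 44.2 × 16.3 = $720.46.
Material cost: 36.2 × 598/1000 → $21.6476.
Adding setup: 720.46 + 21.6476 + 26 → 768.1076 ≈ $768.11.

$768.11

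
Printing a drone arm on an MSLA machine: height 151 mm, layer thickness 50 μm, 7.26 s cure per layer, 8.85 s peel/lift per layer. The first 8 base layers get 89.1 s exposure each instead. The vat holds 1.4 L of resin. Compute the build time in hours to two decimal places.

Layers = ⌈151/0.05⌉ = 3020.
Burn-in layers = 8 × (89.1 + 8.85), so 783.6 s.
Regular layers = 3012 × (7.26 + 8.85) = 48523.32 s.
Sum: 783.6 + 48523.32 = 49306.92 s → 13.70 hours.

13.70 hours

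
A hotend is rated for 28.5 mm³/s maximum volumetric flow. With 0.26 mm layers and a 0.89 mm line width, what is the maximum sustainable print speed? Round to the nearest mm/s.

A = 0.26 × 0.89, so 0.2314 mm².
Max speed = 28.5 / 0.2314 = 123.16 ≈ 123 mm/s.

123 mm/s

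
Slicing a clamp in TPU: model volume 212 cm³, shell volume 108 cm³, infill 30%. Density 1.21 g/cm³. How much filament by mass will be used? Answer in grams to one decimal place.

168.4 g

Interior volume = 212 − 108, so 104 cm³.
Deposited infill = 0.30 × 104, so 31.2 cm³.
Total extruded: 108 + 31.2 → 139.2 cm³.
Mass = 139.2 × 1.21 = 168.432 g.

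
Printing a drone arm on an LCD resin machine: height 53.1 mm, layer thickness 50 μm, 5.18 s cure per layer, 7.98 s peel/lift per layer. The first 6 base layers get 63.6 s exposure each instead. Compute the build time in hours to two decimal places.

3.98 hours

Layer count = ceil(53.1 / 0.05) = 1062.
Burn-in layers = 6 × (63.6 + 7.98), so 429.48 s.
Regular layers = 1056 × (5.18 + 7.98), so 13896.96 s.
Total = 429.48 + 13896.96 = 14326.44 s = 3.98 hours.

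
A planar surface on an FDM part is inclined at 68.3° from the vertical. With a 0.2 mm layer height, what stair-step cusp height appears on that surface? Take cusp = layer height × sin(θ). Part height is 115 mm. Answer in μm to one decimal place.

h_c = t·sin θ = 0.2 × 0.9291 = 0.18582 mm (185.8 μm).

185.8 μm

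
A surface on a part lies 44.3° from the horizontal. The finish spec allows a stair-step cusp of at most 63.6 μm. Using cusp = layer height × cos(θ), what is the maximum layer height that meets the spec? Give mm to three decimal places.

0.089 mm

Layer height = cusp / cos(44.3°) = 0.0636 / 0.7157 = 0.089 mm.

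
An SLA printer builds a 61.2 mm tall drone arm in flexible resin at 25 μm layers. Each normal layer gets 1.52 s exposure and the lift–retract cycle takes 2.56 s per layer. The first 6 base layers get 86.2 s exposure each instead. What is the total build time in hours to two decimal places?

Layers = ⌈61.2/0.025⌉ = 2448.
Burn-in layers = 6 × (86.2 + 2.56), so 532.56 s.
Remaining layers: 2442 × (1.52 + 2.56) → 9963.36 s.
Total = 532.56 + 9963.36 = 10495.92 s = 2.92 hours.

2.92 hours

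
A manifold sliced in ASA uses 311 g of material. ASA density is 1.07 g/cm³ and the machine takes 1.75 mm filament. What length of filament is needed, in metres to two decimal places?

Volume = 311 g / 1.07 g·cm⁻³ = 290.6542 cm³ = 290654.2 mm³.
Cross-section of 1.75 mm filament: π·(1.75/2)² = 2.4053 mm².
L = V/A = 290654.2/2.4053 = 120839.06 mm → 120.84 m.

120.84 m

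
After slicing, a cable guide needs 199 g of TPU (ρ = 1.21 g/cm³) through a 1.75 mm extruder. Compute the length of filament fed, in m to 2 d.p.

68.38 m

Extruded volume: 199/1.21 = 164.4628 cm³ (164462.8 mm³).
Filament cross-section = π × (1.75/2)² = 2.4053 mm².
L = V/A = 164462.8/2.4053 = 68375.17 mm → 68.38 m.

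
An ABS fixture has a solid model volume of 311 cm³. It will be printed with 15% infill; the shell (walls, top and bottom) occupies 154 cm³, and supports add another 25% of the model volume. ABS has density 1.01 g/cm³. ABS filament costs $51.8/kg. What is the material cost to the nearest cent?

$13.36

Infill region = 311 − 154, so 157 cm³.
Deposited infill = 0.15 × 157 = 23.55 cm³.
Support = 0.25 × 311, so 77.75 cm³.
Total printed volume: 154 + 23.55 + 77.75 → 255.3 cm³.
Mass = 255.3 × 1.01 = 257.853 g.
At $51.8/kg: 257.853/1000 × 51.8 = $13.36.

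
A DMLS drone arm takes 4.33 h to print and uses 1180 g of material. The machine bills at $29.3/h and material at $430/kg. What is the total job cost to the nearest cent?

$634.27

Machine-time cost: 29.3 × 4.33 → $126.869.
Material charge: 430 × 1180/1000 → $507.40.
Total = 126.869 + 507.40 = 634.269 ≈ $634.27.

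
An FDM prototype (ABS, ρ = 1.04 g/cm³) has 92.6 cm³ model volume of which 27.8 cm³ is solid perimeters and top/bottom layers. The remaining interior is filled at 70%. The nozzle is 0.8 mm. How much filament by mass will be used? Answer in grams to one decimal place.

Infill region = 92.6 − 27.8 = 64.8 cm³.
Infill volume: 0.70 × 64.8 → 45.36 cm³.
Deposited volume = 27.8 + 45.36 = 73.16 cm³.
Mass: 73.16 × 1.04 → 76.0864 g.

76.1 g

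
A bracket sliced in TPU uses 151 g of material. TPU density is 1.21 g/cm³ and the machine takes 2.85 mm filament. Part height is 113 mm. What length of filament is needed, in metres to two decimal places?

19.56 m

Extruded volume: 151/1.21 = 124.7934 cm³ (124793.4 mm³).
A = π r² = π × 1.425² = 6.3794 mm².
L = V/A = 124793.4/6.3794 = 19561.93 mm → 19.56 m.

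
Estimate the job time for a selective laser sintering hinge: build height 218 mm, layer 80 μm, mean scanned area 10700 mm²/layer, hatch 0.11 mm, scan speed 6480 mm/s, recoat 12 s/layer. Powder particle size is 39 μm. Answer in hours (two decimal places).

Layer count = ceil(218 / 0.08) = 2725.
Hatch length per layer: 10700 / 0.11 → 97272.7 mm.
Laser time per layer: 97272.7 / 6480 → 15.0112 s.
Time per layer = 15.0112 + 12, so 27.0112 s.
2725 layers × 27.0112 s/layer = 73605.52 s, i.e. 20.45 hours.

20.45 hours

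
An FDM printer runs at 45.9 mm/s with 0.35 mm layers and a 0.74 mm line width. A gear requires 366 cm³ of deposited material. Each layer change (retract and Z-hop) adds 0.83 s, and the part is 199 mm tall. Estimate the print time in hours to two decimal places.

Extrusion cross-section = 0.35 × 0.74, so 0.259 mm².
Toolpath length = 366 cm³ / 0.259 mm² = 366000 / 0.259 = 1413127.4 mm.
Extrusion time = 1413127.4 / 45.9, so 30787.1 s.
Number of layers: 199 / 0.35 → 569 (rounded up).
Layer-change overhead = 569 × 0.83, so 472.27 s.
Altogether 30787.1 + 472.27 = 31259.37 s, i.e. 8.68 hours.

8.68 hours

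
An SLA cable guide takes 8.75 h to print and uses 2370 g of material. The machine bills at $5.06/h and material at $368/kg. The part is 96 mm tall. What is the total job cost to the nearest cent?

$916.44

Machine-time cost = 5.06 × 8.75, so $44.275.
Feedstock cost = 368 × 2370/1000, so $872.16.
Total = 44.275 + 872.16 = 916.435 ≈ $916.44.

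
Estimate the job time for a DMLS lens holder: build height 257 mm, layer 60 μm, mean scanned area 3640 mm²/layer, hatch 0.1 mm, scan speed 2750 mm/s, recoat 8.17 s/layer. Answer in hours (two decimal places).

Layers = ⌈257/0.06⌉ = 4284.
Scan path per layer = 3640 / 0.1, so 36400 mm.
Per-layer scan time = 36400 / 2750, so 13.2364 s.
Layer cycle = 13.2364 + 8.17, so 21.4064 s.
4284 layers × 21.4064 s/layer = 91705.0176 s, i.e. 25.47 hours.

25.47 hours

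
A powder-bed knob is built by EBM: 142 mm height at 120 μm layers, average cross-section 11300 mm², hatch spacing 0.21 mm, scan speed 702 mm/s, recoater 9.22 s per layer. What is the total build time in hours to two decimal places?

28.24 hours

Number of layers: 142 / 0.12 → 1184 (rounded up).
Hatch length per layer = 11300 / 0.21, so 53809.5 mm.
Per-layer scan time: 53809.5 / 702 → 76.6517 s.
Time per layer = 76.6517 + 9.22 = 85.8717 s.
Total: 1184 × 85.8717 s = 101672.0928 s → 28.24 hours.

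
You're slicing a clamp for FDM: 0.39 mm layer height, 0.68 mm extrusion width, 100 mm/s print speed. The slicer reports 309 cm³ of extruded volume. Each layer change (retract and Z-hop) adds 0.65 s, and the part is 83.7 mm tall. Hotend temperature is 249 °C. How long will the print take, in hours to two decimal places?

3.28 hours

Bead cross-section = 0.39 × 0.68, so 0.2652 mm².
Path length: 309000 mm³ / 0.2652 mm² → 1165158.4 mm.
Extrusion time: 1165158.4 / 100 → 11651.6 s.
Layer count = ceil(83.7 / 0.39) = 215.
Z-hop total = 215 × 0.65 = 139.75 s.
Altogether 11651.6 + 139.75 = 11791.35 s, i.e. 3.28 hours.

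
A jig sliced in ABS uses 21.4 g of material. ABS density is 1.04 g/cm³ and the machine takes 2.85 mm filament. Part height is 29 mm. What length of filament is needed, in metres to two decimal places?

Extruded volume: 21.4/1.04 = 20.5769 cm³ (20576.9 mm³).
Filament cross-section = π × (2.85/2)² = 6.3794 mm².
Length = 20576.9 / 6.3794 = 3225.52 mm = 3.23 m.

3.23 m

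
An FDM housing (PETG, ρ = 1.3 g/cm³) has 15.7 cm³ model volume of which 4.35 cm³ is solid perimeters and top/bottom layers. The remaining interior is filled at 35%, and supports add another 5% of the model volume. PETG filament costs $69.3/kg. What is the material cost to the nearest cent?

$0.82

Infill region = 15.7 − 4.35 = 11.35 cm³.
Infill volume = 0.35 × 11.35, so 3.9725 cm³.
Support: 0.05 × 15.7 → 0.785 cm³.
Total extruded = 4.35 + 3.9725 + 0.785, so 9.1075 cm³.
Mass = 9.1075 × 1.3, so 11.83975 g.
Cost = 11.83975 g / 1000 × $69.3/kg = $0.82.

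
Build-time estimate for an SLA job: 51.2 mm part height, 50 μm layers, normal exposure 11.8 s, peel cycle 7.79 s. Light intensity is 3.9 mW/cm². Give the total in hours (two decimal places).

5.57 hours

Number of layers: 51.2 / 0.05 → 1024 (rounded up).
Per-layer time = 11.8 + 7.79, so 19.59 s.
Build time: 1024 × 19.59 s = 20060.16 s, i.e. 5.57 hours.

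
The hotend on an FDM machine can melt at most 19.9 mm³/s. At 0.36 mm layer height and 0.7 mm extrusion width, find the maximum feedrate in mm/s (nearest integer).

A = 0.36 × 0.7, so 0.252 mm².
v_max = Q/A = 19.9/0.252 = 78.97 mm/s → 79 mm/s.

79 mm/s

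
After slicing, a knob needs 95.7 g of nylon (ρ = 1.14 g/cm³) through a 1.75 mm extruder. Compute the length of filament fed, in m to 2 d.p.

Extruded volume: 95.7/1.14 = 83.9474 cm³ (83947.4 mm³).
Filament cross-section = π × (1.75/2)² = 2.4053 mm².
Length = 83947.4 / 2.4053 = 34901.01 mm = 34.90 m.

34.90 m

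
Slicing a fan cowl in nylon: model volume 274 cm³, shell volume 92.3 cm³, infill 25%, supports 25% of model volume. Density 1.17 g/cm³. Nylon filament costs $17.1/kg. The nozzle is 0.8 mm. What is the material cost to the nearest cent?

Volume inside the shell = 274 − 92.3 = 181.7 cm³.
Deposited infill = 0.25 × 181.7 = 45.425 cm³.
Support: 0.25 × 274 → 68.5 cm³.
Total extruded = 92.3 + 45.425 + 68.5 = 206.225 cm³.
Mass: 206.225 × 1.17 → 241.28325 g.
At $17.1/kg: 241.28325/1000 × 17.1 = $4.13.

$4.13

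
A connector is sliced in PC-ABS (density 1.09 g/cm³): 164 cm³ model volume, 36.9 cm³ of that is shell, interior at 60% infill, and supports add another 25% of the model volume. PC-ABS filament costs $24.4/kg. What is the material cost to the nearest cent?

Volume inside the shell = 164 − 36.9, so 127.1 cm³.
Infill deposited = 0.60 × 127.1 = 76.26 cm³.
Support = 0.25 × 164, so 41 cm³.
Total extruded: 36.9 + 76.26 + 41 → 154.16 cm³.
Mass = 154.16 × 1.09 = 168.0344 g.
Cost = 168.0344 g / 1000 × $24.4/kg = $4.10.

$4.10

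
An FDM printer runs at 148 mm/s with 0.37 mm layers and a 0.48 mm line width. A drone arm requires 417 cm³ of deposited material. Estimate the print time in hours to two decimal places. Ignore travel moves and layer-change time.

4.41 hours

Line area = 0.37 × 0.48, so 0.1776 mm².
Total extruded path = 417000/0.1776 = 2347973 mm.
Time extruding = 2347973 / 148, so 15864.7 s.
That's 15864.7 s → 4.41 hours.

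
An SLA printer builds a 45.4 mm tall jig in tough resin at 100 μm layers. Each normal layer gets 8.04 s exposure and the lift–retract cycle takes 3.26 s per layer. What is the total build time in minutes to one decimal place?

85.5 minutes

Layers = ⌈45.4/0.1⌉ = 454.
Per-layer time: 8.04 + 3.26 → 11.3 s.
Total = 454 × 11.3 = 5130.2 s = 85.5 minutes.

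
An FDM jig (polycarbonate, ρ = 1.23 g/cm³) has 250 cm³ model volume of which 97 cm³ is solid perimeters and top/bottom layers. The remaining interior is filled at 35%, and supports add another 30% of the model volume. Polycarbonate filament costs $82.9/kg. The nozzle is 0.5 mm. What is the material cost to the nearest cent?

Infill region: 250 − 97 → 153 cm³.
Infill deposited = 0.35 × 153 = 53.55 cm³.
Support = 0.30 × 250, so 75 cm³.
Deposited volume: 97 + 53.55 + 75 → 225.55 cm³.
Mass: 225.55 × 1.23 → 277.4265 g.
At $82.9/kg: 277.4265/1000 × 82.9 = $23.00.

$23.00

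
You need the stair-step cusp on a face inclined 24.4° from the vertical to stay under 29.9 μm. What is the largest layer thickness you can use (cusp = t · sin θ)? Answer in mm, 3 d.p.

0.072 mm

sin(24.4°) = 0.4131; t_max = 0.0299/0.4131 = 0.072 mm.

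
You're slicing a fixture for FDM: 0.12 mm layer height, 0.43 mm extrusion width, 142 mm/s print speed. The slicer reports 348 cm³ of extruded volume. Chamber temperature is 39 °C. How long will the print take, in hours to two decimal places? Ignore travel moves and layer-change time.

Extrusion cross-section: 0.12 × 0.43 → 0.0516 mm².
Path length: 348000 mm³ / 0.0516 mm² → 6744186 mm.
Time extruding = 6744186 / 142 = 47494.3 s.
That's 47494.3 s → 13.19 hours.

13.19 hours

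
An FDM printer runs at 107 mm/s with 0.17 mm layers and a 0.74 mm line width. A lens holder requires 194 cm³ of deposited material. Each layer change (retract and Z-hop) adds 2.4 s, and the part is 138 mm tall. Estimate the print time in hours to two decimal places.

4.54 hours

Extrusion cross-section: 0.17 × 0.74 → 0.1258 mm².
Total extruded path = 194000/0.1258 = 1542130.4 mm.
Time extruding = 1542130.4 / 107 = 14412.4 s.
Layers = ⌈138/0.17⌉ = 812.
Layer-change overhead = 812 × 2.4 = 1948.8 s.
Altogether 14412.4 + 1948.8 = 16361.2 s, i.e. 4.54 hours.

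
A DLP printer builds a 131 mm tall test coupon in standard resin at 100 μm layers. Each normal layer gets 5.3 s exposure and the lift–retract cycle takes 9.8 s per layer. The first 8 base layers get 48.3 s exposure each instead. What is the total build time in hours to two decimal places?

Layer count = ceil(131 / 0.1) = 1310.
Bottom layers = 8 × (48.3 + 9.8) = 464.8 s.
Normal layers = 1302 × (5.3 + 9.8) = 19660.2 s.
Total = 464.8 + 19660.2 = 20125 s = 5.59 hours.

5.59 hours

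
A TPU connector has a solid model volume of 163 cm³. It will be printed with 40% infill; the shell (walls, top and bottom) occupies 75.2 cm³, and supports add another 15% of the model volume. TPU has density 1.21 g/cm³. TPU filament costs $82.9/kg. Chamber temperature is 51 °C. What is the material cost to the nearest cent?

$13.52

Volume inside the shell: 163 − 75.2 → 87.8 cm³.
Deposited infill = 0.40 × 87.8 = 35.12 cm³.
Support = 0.15 × 163 = 24.45 cm³.
Total extruded: 75.2 + 35.12 + 24.45 → 134.77 cm³.
Mass = 134.77 × 1.21 = 163.0717 g.
At $82.9/kg: 163.0717/1000 × 82.9 = $13.52.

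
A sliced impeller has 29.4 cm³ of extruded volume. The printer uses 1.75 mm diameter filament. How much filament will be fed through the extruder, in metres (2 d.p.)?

A = π r² = π × 0.875² = 2.4053 mm².
Length = 29.4 cm³ / 2.4053 mm² = 29400 / 2.4053 = 12223.01 mm = 12.22 m.

12.22 m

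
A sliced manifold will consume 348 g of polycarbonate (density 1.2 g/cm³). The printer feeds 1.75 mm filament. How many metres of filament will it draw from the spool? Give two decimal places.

Extruded volume: 348/1.2 = 290 cm³ (290000 mm³).
Filament cross-section = π × (1.75/2)² = 2.4053 mm².
L = V/A = 290000/2.4053 = 120567.08 mm → 120.57 m.

120.57 m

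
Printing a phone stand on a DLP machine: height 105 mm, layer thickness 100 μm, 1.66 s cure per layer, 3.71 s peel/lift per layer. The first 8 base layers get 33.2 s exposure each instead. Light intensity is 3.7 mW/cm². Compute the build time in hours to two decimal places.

Layer count = ceil(105 / 0.1) = 1050.
Bottom layers = 8 × (33.2 + 3.71), so 295.28 s.
Remaining layers: 1042 × (1.66 + 3.71) → 5595.54 s.
Sum: 295.28 + 5595.54 = 5890.82 s → 1.64 hours.

1.64 hours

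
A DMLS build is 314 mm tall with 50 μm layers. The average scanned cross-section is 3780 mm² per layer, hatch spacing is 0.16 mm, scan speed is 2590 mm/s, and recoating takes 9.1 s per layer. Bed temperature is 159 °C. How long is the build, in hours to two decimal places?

Number of layers: 314 / 0.05 → 6280 (rounded up).
Scan path per layer = 3780 / 0.16 = 23625 mm.
Laser time per layer = 23625 / 2590, so 9.1216 s.
Layer cycle: 9.1216 + 9.1 → 18.2216 s.
6280 layers × 18.2216 s/layer = 114431.648 s, i.e. 31.79 hours.

31.79 hours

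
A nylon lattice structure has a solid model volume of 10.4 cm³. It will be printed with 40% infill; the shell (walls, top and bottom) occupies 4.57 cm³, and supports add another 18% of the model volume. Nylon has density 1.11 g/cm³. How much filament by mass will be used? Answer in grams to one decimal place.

9.7 g

Interior volume = 10.4 − 4.57, so 5.83 cm³.
Deposited infill = 0.40 × 5.83 = 2.332 cm³.
Support = 0.18 × 10.4 = 1.872 cm³.
Deposited volume: 4.57 + 2.332 + 1.872 → 8.774 cm³.
Mass = 8.774 × 1.11, so 9.73914 g.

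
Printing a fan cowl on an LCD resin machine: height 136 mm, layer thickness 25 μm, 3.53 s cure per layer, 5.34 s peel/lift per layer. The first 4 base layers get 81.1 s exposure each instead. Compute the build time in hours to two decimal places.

13.49 hours

Number of layers: 136 / 0.025 → 5440 (rounded up).
Base layers = 4 × (81.1 + 5.34), so 345.76 s.
Remaining layers = 5436 × (3.53 + 5.34) = 48217.32 s.
Total = 345.76 + 48217.32 = 48563.08 s = 13.49 hours.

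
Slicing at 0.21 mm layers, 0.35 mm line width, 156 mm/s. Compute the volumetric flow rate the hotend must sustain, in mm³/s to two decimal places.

Bead cross-section = 0.21 × 0.35 = 0.0735 mm².
Q = v·A = 156 × 0.0735 = 11.47 mm³/s.

11.47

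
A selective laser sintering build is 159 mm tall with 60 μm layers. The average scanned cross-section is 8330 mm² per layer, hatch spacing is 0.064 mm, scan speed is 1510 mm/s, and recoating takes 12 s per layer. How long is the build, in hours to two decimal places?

72.28 hours

Layer count = ceil(159 / 0.06) = 2650.
Per-layer scan distance: 8330 / 0.064 → 130156.3 mm.
Laser time per layer = 130156.3 / 1510, so 86.1962 s.
Time per layer = 86.1962 + 12, so 98.1962 s.
Total: 2650 × 98.1962 s = 260219.93 s → 72.28 hours.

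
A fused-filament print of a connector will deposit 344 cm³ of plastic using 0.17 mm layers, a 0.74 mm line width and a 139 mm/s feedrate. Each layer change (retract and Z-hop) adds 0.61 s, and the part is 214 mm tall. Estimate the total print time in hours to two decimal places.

5.68 hours

Extrusion cross-section: 0.17 × 0.74 → 0.1258 mm².
Toolpath length = 344 cm³ / 0.1258 mm² = 344000 / 0.1258 = 2734499.2 mm.
Time extruding: 2734499.2 / 139 → 19672.7 s.
Layers = ⌈214/0.17⌉ = 1259.
Non-print overhead = 1259 × 0.61, so 767.99 s.
Altogether 19672.7 + 767.99 = 20440.69 s, i.e. 5.68 hours.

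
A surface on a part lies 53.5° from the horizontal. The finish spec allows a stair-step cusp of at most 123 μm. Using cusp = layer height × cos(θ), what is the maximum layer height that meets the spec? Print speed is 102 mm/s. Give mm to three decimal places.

t = h_c / cos θ = 0.123 / 0.5948 = 0.207 mm.

0.207 mm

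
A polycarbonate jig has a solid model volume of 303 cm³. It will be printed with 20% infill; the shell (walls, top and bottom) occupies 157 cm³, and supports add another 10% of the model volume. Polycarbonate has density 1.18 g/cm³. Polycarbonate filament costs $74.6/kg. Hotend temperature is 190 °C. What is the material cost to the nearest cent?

$19.06

Interior volume: 303 − 157 → 146 cm³.
Infill deposited = 0.20 × 146, so 29.2 cm³.
Support = 0.10 × 303 = 30.3 cm³.
Total extruded: 157 + 29.2 + 30.3 → 216.5 cm³.
Mass = 216.5 × 1.18, so 255.47 g.
At $74.6/kg: 255.47/1000 × 74.6 = $19.06.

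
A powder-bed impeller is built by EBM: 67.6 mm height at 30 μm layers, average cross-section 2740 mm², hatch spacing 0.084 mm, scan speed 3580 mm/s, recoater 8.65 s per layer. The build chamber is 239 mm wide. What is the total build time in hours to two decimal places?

Number of layers: 67.6 / 0.03 → 2254 (rounded up).
Scan path per layer: 2740 / 0.084 → 32619 mm.
Beam time per layer = 32619 / 3580 = 9.1115 s.
Per-layer time = 9.1115 + 8.65 = 17.7615 s.
2254 layers × 17.7615 s/layer = 40034.421 s, i.e. 11.12 hours.

11.12 hours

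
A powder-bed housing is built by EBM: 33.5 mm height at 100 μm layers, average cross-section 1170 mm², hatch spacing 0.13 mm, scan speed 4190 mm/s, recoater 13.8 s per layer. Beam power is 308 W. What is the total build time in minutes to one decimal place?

Number of layers: 33.5 / 0.1 → 335 (rounded up).
Hatch length per layer = 1170 / 0.13 = 9000 mm.
Beam time per layer: 9000 / 4190 → 2.148 s.
Layer cycle: 2.148 + 13.8 → 15.948 s.
Total: 335 × 15.948 s = 5342.58 s → 89.0 minutes.

89.0 minutes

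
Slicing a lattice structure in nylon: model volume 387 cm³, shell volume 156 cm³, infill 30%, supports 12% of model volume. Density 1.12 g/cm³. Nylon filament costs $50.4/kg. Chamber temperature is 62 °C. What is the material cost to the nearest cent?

$15.34

Interior volume = 387 − 156, so 231 cm³.
Deposited infill = 0.30 × 231 = 69.3 cm³.
Support: 0.12 × 387 → 46.44 cm³.
Total printed volume = 156 + 69.3 + 46.44, so 271.74 cm³.
Mass = 271.74 × 1.12 = 304.3488 g.
Cost = 304.3488 g / 1000 × $50.4/kg = $15.34.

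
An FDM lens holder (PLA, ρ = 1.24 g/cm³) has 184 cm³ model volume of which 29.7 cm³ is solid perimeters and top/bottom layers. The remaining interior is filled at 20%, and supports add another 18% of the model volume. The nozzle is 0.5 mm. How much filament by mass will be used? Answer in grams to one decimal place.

Interior volume = 184 − 29.7 = 154.3 cm³.
Infill deposited = 0.20 × 154.3 = 30.86 cm³.
Support = 0.18 × 184 = 33.12 cm³.
Total printed volume = 29.7 + 30.86 + 33.12, so 93.68 cm³.
Mass = 93.68 × 1.24 = 116.1632 g.

116.2 g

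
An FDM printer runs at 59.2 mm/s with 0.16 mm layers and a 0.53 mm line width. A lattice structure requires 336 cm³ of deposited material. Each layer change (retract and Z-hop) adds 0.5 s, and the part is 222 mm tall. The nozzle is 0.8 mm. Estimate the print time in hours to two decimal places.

Extrusion cross-section: 0.16 × 0.53 → 0.0848 mm².
Path length: 336000 mm³ / 0.0848 mm² → 3962264.2 mm.
Print-move time = 3962264.2 / 59.2, so 66930.1 s.
Number of layers: 222 / 0.16 → 1388 (rounded up).
Z-hop total = 1388 × 0.5, so 694 s.
Altogether 66930.1 + 694 = 67624.1 s, i.e. 18.78 hours.

18.78 hours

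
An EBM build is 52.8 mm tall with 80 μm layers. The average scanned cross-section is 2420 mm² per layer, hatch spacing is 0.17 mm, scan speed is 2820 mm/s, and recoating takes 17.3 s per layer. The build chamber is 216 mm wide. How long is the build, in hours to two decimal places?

4.10 hours

Number of layers: 52.8 / 0.08 → 660 (rounded up).
Scan path per layer = 2420 / 0.17 = 14235.3 mm.
Beam time per layer = 14235.3 / 2820, so 5.048 s.
Per-layer time = 5.048 + 17.3 = 22.348 s.
Build time = 660 × 22.348 = 14749.68 s = 4.10 hours.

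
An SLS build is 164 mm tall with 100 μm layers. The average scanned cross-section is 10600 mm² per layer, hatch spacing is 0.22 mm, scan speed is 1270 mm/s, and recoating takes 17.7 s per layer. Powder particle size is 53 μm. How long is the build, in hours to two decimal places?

25.35 hours

Layer count = ceil(164 / 0.1) = 1640.
Per-layer scan distance = 10600 / 0.22 = 48181.8 mm.
Per-layer scan time = 48181.8 / 1270, so 37.9384 s.
Layer cycle = 37.9384 + 17.7 = 55.6384 s.
Build time = 1640 × 55.6384 = 91246.976 s = 25.35 hours.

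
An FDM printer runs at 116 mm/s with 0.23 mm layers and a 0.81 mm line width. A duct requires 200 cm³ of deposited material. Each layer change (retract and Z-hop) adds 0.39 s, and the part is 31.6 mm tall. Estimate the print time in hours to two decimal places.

2.59 hours

Extrusion cross-section = 0.23 × 0.81, so 0.1863 mm².
Path length: 200000 mm³ / 0.1863 mm² → 1073537.3 mm.
Extrusion time: 1073537.3 / 116 → 9254.6 s.
Layers = ⌈31.6/0.23⌉ = 138.
Layer-change overhead = 138 × 0.39, so 53.82 s.
Altogether 9254.6 + 53.82 = 9308.42 s, i.e. 2.59 hours.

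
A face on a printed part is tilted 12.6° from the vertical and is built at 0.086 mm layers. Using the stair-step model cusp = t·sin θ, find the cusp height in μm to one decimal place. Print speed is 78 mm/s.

sin(12.6°) = 0.2181, so cusp = 0.086 × 0.2181 = 0.018757 mm → 18.8 μm.

18.8 μm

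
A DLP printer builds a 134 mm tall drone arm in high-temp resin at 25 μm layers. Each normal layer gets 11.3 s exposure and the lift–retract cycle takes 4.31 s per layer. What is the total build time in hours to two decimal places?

23.24 hours

Layer count = ceil(134 / 0.025) = 5360.
Per-layer time = 11.3 + 4.31, so 15.61 s.
Build time: 5360 × 15.61 s = 83669.6 s, i.e. 23.24 hours.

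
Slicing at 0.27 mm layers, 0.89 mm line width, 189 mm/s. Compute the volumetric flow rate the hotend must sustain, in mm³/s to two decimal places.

Extrusion cross-section = 0.27 × 0.89, so 0.2403 mm².
Q = v·A = 189 × 0.2403 = 45.42 mm³/s.

45.42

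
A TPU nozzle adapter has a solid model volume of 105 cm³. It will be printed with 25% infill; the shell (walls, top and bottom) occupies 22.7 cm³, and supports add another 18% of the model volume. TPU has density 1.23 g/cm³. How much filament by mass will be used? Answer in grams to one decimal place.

Volume inside the shell = 105 − 22.7 = 82.3 cm³.
Infill deposited = 0.25 × 82.3 = 20.575 cm³.
Support = 0.18 × 105, so 18.9 cm³.
Total extruded: 22.7 + 20.575 + 18.9 → 62.175 cm³.
Mass = 62.175 × 1.23, so 76.47525 g.

76.5 g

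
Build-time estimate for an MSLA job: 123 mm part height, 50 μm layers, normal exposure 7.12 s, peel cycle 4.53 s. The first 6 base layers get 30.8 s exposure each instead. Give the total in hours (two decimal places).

8.00 hours

Layer count = ceil(123 / 0.05) = 2460.
Burn-in layers = 6 × (30.8 + 4.53), so 211.98 s.
Normal layers = 2454 × (7.12 + 4.53) = 28589.1 s.
Sum: 211.98 + 28589.1 = 28801.08 s → 8.00 hours.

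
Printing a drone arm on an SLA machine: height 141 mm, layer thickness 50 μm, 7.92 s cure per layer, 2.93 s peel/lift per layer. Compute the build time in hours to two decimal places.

Layers = ⌈141/0.05⌉ = 2820.
Each layer takes: 7.92 + 2.93 → 10.85 s.
Build time: 2820 × 10.85 s = 30597 s, i.e. 8.50 hours.

8.50 hours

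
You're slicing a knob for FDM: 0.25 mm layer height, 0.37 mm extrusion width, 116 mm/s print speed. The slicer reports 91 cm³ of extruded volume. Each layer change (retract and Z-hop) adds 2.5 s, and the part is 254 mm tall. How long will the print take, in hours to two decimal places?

Bead cross-section: 0.25 × 0.37 → 0.0925 mm².
Path length: 91000 mm³ / 0.0925 mm² → 983783.8 mm.
Extrusion time: 983783.8 / 116 → 8480.9 s.
Number of layers: 254 / 0.25 → 1016 (rounded up).
Z-hop total = 1016 × 2.5, so 2540 s.
Altogether 8480.9 + 2540 = 11020.9 s, i.e. 3.06 hours.

3.06 hours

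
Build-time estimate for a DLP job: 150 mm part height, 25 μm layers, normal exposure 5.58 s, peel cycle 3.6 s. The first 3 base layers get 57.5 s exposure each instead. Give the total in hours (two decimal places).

15.34 hours

Layer count = ceil(150 / 0.025) = 6000.
Base layers: 3 × (57.5 + 3.6) → 183.3 s.
Remaining layers: 5997 × (5.58 + 3.6) → 55052.46 s.
Total = 183.3 + 55052.46 = 55235.76 s = 15.34 hours.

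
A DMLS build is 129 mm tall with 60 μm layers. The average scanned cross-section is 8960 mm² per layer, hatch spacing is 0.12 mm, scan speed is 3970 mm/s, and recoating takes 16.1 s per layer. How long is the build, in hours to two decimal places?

20.85 hours

Layers = ⌈129/0.06⌉ = 2150.
Scan path per layer = 8960 / 0.12 = 74666.7 mm.
Laser time per layer: 74666.7 / 3970 → 18.8077 s.
Time per layer = 18.8077 + 16.1, so 34.9077 s.
Total: 2150 × 34.9077 s = 75051.555 s → 20.85 hours.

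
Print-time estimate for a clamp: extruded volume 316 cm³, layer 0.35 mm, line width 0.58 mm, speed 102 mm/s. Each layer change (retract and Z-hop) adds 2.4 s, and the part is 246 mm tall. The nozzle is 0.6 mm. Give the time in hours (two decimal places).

Bead cross-section = 0.35 × 0.58, so 0.203 mm².
Total extruded path = 316000/0.203 = 1556650.2 mm.
Print-move time: 1556650.2 / 102 → 15261.3 s.
Layer count = ceil(246 / 0.35) = 703.
Z-hop total = 703 × 2.4 = 1687.2 s.
Total = 15261.3 + 1687.2 = 16948.5 s = 4.71 hours.

4.71 hours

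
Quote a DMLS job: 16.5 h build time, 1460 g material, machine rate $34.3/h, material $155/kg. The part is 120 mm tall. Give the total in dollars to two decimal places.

Time charge: 34.3 × 16.5 → $565.95.
Material charge: 155 × 1460/1000 → $226.30.
Total = 565.95 + 226.30 = $792.25.

$792.25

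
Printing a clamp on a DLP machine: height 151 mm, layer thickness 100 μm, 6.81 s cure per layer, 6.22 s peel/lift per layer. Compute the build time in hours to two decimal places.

5.47 hours

Layer count = ceil(151 / 0.1) = 1510.
Each layer takes = 6.81 + 6.22 = 13.03 s.
Total = 1510 × 13.03 = 19675.3 s = 5.47 hours.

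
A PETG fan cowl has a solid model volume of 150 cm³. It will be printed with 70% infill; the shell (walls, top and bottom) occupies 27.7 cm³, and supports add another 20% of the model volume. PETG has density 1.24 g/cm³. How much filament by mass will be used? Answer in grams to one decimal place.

Infill region = 150 − 27.7 = 122.3 cm³.
Infill deposited: 0.70 × 122.3 → 85.61 cm³.
Support = 0.20 × 150, so 30 cm³.
Total printed volume = 27.7 + 85.61 + 30 = 143.31 cm³.
Mass: 143.31 × 1.24 → 177.7044 g.

177.7 g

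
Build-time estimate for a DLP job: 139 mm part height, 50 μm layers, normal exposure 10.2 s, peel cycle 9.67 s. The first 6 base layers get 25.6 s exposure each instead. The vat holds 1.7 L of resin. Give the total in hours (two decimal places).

15.37 hours

Layers = ⌈139/0.05⌉ = 2780.
Burn-in layers: 6 × (25.6 + 9.67) → 211.62 s.
Normal layers = 2774 × (10.2 + 9.67), so 55119.38 s.
Sum: 211.62 + 55119.38 = 55331 s → 15.37 hours.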